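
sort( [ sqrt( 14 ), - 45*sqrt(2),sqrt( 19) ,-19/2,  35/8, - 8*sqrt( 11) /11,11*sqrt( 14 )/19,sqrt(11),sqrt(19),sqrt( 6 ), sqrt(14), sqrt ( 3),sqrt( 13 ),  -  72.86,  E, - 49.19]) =[ - 72.86,  -  45*sqrt(2),-49.19,-19/2, - 8 * sqrt( 11)/11, sqrt( 3 ),11 * sqrt(  14 )/19, sqrt(6),E,sqrt( 11),  sqrt( 13),sqrt(14),sqrt( 14 ),sqrt(19 ), sqrt (19),35/8] 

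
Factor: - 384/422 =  - 2^6*3^1*211^( - 1)= -192/211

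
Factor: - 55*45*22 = -2^1*3^2*5^2 *11^2  =  - 54450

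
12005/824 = 12005/824 = 14.57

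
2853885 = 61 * 46785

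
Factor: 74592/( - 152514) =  - 2^4 * 7^1*229^( - 1 ) = -112/229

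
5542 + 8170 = 13712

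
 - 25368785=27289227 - 52658012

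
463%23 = 3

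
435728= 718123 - 282395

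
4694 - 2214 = 2480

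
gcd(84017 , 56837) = 1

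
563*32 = 18016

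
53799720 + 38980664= 92780384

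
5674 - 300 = 5374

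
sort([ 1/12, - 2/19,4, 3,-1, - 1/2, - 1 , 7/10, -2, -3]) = [  -  3,-2, -1,  -  1, - 1/2,-2/19, 1/12, 7/10,3, 4]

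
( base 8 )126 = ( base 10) 86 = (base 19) 4A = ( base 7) 152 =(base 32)2m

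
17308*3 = 51924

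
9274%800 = 474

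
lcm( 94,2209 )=4418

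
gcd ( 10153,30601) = 71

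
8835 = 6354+2481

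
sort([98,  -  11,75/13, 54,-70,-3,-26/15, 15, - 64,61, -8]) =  [-70 ,-64, - 11, - 8,  -  3, - 26/15, 75/13 , 15,54, 61,98]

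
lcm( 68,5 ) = 340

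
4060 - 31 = 4029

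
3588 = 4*897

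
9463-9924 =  - 461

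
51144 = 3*17048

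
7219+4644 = 11863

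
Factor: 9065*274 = 2^1*5^1*7^2*37^1*137^1  =  2483810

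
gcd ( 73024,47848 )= 8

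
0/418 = 0 = 0.00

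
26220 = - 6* ( - 4370) 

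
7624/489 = 15 + 289/489 = 15.59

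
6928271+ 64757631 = 71685902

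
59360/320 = 185 + 1/2= 185.50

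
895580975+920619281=1816200256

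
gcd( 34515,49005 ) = 45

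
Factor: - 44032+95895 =7^1*31^1*239^1 = 51863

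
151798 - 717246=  - 565448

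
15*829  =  12435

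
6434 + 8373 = 14807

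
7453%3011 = 1431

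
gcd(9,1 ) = 1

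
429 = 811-382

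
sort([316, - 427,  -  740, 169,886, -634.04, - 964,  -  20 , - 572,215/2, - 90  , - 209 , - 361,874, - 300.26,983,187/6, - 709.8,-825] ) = [  -  964, -825,-740, - 709.8,-634.04,-572, - 427,-361, - 300.26, - 209, - 90,- 20,187/6,215/2,  169,316,874,  886,983 ] 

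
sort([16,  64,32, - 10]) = [- 10 , 16,32, 64 ] 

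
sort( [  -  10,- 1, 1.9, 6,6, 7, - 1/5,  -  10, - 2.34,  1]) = [ - 10, - 10, - 2.34, - 1, - 1/5,1 , 1.9, 6, 6,7 ]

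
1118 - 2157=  - 1039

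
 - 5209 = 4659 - 9868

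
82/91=82/91 =0.90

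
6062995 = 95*63821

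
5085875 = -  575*( - 8845 )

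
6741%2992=757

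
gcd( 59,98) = 1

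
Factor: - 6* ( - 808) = 4848 = 2^4*3^1*101^1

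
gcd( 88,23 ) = 1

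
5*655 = 3275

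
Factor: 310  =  2^1*5^1*31^1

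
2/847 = 2/847 = 0.00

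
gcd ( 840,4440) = 120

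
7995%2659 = 18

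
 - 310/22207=  -  310/22207=-0.01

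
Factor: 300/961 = 2^2*3^1*5^2*31^( - 2)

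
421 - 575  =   - 154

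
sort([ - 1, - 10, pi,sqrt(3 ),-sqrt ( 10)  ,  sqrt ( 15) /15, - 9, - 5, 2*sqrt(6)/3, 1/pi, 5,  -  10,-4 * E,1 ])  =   [ - 4* E, - 10, - 10, - 9,  -  5,- sqrt ( 10), - 1 , sqrt(15) /15 , 1/pi , 1, 2*sqrt(6 ) /3,sqrt (3 ), pi,5 ]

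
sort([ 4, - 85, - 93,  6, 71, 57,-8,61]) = [ - 93, - 85,-8 , 4,  6,57,61,71 ]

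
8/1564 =2/391 = 0.01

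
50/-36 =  - 25/18= - 1.39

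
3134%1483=168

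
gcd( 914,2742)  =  914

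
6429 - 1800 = 4629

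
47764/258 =23882/129 = 185.13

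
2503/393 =2503/393 = 6.37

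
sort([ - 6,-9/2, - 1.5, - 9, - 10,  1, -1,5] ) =[ - 10, - 9, - 6 , - 9/2, - 1.5, - 1,  1,5]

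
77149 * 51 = 3934599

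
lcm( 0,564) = 0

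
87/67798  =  87/67798 = 0.00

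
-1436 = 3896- 5332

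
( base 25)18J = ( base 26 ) 16C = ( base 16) 34c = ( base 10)844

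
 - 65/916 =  - 1 + 851/916 = -  0.07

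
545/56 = 545/56=9.73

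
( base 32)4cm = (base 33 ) 44E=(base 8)10626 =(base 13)2084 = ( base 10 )4502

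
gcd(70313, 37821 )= 1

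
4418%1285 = 563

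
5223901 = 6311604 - 1087703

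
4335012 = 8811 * 492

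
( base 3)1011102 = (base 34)OW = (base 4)31100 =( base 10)848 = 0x350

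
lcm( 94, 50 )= 2350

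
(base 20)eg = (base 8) 450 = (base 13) 19A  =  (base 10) 296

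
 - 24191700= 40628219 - 64819919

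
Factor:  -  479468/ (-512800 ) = 2^( - 3)*5^(  -  2 )*11^1*17^1= 187/200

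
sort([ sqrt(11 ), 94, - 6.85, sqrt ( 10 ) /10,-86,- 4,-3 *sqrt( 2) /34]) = [ - 86,  -  6.85, - 4, - 3*sqrt( 2 ) /34,sqrt ( 10) /10 , sqrt( 11 ),94] 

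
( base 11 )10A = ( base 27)4n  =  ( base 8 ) 203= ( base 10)131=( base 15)8b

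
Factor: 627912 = 2^3*3^5*17^1*19^1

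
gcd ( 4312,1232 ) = 616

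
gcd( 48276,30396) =1788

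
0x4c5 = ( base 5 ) 14341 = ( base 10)1221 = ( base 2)10011000101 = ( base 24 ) 22l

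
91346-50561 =40785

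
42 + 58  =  100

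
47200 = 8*5900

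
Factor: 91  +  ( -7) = 84= 2^2*3^1 * 7^1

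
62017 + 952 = 62969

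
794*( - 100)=-79400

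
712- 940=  - 228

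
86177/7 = 12311 = 12311.00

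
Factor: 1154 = 2^1*577^1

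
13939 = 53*263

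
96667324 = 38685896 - -57981428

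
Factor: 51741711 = 3^2*7^1 *821297^1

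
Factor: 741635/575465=148327/115093= 11^( - 1 ) * 23^1*6449^1*10463^(  -  1)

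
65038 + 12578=77616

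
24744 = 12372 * 2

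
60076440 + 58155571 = 118232011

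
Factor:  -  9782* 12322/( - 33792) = 30133451/8448  =  2^( -8 )*3^ ( - 1 ) * 11^(  -  1)  *  61^1*67^1 * 73^1 * 101^1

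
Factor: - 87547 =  - 87547^1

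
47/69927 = 47/69927 = 0.00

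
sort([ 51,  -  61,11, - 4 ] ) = [ -61, - 4, 11,51]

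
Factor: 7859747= 7^2*160403^1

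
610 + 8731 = 9341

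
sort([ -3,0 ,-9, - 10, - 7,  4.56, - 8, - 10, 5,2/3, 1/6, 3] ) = [ - 10, - 10, - 9, - 8, - 7,-3,0,1/6, 2/3,3, 4.56 , 5 ]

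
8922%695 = 582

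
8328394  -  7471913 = 856481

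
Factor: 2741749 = 149^1* 18401^1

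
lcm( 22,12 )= 132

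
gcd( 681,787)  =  1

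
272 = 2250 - 1978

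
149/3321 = 149/3321= 0.04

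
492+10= 502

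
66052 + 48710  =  114762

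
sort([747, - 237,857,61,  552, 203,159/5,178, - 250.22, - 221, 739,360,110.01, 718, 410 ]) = [-250.22, - 237, - 221, 159/5, 61, 110.01, 178 , 203, 360,410, 552,718, 739, 747, 857 ] 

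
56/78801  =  56/78801= 0.00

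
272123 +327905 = 600028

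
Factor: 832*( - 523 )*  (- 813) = 353765568  =  2^6*3^1 * 13^1 *271^1 * 523^1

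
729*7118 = 5189022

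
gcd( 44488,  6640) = 664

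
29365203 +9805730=39170933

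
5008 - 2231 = 2777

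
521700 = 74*7050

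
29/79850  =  29/79850 = 0.00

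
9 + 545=554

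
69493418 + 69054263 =138547681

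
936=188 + 748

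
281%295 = 281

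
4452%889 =7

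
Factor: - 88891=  - 11^1*8081^1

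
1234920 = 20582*60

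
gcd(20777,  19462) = 263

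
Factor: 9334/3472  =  4667/1736  =  2^ ( - 3 )*7^(  -  1 ) * 13^1*31^( - 1)*359^1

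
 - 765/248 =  - 4 +227/248 = -  3.08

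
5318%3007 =2311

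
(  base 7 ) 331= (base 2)10101001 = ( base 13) 100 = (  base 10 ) 169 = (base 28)61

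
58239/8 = 58239/8 = 7279.88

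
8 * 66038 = 528304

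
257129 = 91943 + 165186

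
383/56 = 6+ 47/56  =  6.84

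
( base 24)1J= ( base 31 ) 1C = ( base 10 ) 43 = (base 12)37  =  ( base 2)101011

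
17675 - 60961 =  - 43286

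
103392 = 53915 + 49477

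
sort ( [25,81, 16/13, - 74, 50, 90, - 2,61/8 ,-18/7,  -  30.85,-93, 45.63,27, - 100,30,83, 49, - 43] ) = [-100 , -93, - 74, - 43, - 30.85,  -  18/7, - 2,16/13, 61/8, 25, 27,30,45.63, 49,50,81,83, 90]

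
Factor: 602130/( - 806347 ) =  - 2^1 * 3^1*5^1*41^(  -  1) * 71^( - 1 )*277^( - 1)*20071^1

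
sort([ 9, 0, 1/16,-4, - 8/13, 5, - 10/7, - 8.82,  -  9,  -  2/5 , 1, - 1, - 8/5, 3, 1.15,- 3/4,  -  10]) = [ - 10, - 9,-8.82, - 4, - 8/5,-10/7, - 1, - 3/4, - 8/13, - 2/5, 0, 1/16,1, 1.15,3, 5, 9]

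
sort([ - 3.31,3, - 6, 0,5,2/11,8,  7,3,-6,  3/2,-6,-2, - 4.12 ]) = [ - 6,-6,-6,-4.12,-3.31,-2 , 0,2/11,3/2, 3,3,5,7,8]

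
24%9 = 6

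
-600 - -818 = 218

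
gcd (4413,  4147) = 1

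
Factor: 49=7^2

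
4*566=2264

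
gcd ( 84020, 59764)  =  4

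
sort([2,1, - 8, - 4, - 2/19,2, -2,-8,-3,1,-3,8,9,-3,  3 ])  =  [ - 8, -8, - 4, - 3, - 3, - 3,-2 , - 2/19,1 , 1, 2, 2, 3, 8,9]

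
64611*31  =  2002941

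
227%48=35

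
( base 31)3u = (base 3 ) 11120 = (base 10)123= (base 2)1111011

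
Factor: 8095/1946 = 2^(-1 )*5^1*7^( - 1) *139^ ( - 1 )*1619^1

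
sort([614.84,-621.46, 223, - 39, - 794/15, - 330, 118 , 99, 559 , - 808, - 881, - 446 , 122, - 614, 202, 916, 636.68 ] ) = [ -881,  -  808,-621.46, - 614, - 446,-330,-794/15, - 39,99, 118, 122 , 202, 223, 559, 614.84, 636.68, 916] 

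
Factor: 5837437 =617^1*9461^1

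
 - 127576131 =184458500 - 312034631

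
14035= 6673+7362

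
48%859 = 48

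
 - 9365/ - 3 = 3121  +  2/3 =3121.67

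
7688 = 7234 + 454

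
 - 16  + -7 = -23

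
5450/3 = 1816 + 2/3 = 1816.67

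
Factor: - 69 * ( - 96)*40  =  264960 = 2^8 *3^2*5^1*23^1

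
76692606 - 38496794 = 38195812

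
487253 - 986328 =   -  499075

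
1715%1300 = 415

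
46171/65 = 710+21/65 = 710.32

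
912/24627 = 304/8209  =  0.04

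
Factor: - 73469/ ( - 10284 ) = 2^( -2)*3^( - 1)*11^1 *857^( - 1 ) *6679^1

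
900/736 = 1 + 41/184 =1.22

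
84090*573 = 48183570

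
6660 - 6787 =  - 127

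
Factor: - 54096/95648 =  - 2^( - 1 )*3^1*23^1*61^(-1)= - 69/122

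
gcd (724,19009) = 1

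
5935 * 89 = 528215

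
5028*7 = 35196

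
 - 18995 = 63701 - 82696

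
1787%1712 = 75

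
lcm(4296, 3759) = 30072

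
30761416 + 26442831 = 57204247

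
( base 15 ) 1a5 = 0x17c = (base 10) 380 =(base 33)bh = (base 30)ck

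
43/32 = 43/32 = 1.34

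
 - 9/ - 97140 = 3/32380 = 0.00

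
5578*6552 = 36547056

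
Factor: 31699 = 31699^1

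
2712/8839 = 2712/8839 =0.31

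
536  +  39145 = 39681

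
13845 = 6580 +7265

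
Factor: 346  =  2^1 * 173^1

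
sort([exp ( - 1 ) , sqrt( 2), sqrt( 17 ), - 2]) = [ - 2,exp ( - 1 ),sqrt( 2), sqrt( 17 )]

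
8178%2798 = 2582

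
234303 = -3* ( - 78101)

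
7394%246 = 14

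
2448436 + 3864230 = 6312666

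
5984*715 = 4278560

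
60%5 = 0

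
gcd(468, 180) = 36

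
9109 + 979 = 10088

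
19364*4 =77456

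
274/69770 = 137/34885 = 0.00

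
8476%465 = 106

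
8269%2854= 2561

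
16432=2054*8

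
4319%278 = 149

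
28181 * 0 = 0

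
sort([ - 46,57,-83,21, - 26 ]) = [ - 83, - 46, - 26,21,57 ]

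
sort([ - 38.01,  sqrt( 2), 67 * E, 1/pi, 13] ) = [ - 38.01,1/pi, sqrt( 2) , 13,67*E]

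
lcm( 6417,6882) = 474858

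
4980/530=498/53 = 9.40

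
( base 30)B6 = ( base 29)bh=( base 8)520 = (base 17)12d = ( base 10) 336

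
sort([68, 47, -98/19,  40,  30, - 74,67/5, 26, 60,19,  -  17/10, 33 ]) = [ - 74,  -  98/19, - 17/10, 67/5, 19,26, 30,33,40,47,60, 68] 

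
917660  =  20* 45883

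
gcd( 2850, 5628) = 6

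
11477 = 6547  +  4930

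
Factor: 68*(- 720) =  - 48960 = - 2^6*3^2 *5^1*17^1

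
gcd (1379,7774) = 1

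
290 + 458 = 748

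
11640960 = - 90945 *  ( - 128)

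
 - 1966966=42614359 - 44581325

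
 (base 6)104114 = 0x21ee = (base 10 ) 8686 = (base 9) 12821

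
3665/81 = 3665/81 = 45.25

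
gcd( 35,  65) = 5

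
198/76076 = 9/3458=0.00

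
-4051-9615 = -13666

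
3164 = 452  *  7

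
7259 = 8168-909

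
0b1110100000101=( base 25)BM4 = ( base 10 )7429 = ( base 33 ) 6r4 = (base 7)30442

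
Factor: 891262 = 2^1*445631^1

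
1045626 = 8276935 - 7231309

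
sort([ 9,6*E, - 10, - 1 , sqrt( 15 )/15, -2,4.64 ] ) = [ - 10, - 2, - 1,sqrt( 15)/15,4.64, 9,6*E] 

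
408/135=3 + 1/45 = 3.02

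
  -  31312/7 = - 31312/7  =  -4473.14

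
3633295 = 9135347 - 5502052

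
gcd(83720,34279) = 7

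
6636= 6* 1106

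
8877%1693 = 412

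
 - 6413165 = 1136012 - 7549177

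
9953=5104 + 4849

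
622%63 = 55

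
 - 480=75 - 555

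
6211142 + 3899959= 10111101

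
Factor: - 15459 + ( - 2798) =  - 18257^1 = -18257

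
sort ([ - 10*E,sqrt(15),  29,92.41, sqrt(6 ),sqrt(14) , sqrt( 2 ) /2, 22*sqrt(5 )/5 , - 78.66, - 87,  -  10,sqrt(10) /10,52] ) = [ - 87, - 78.66, - 10*E , - 10,sqrt(10 ) /10,sqrt( 2 )/2,  sqrt( 6), sqrt (14), sqrt( 15 ), 22*sqrt (5 )/5, 29,  52, 92.41 ]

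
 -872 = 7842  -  8714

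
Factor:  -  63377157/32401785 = - 21125719/10800595 =- 5^(-1) *13^(-1 )*89^(-1 )*743^1*1867^(  -  1 )*28433^1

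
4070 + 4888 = 8958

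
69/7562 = 69/7562= 0.01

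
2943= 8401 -5458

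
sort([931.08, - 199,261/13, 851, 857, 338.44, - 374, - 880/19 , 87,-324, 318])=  [ - 374, - 324, -199, - 880/19,  261/13,87, 318,  338.44, 851,  857, 931.08 ]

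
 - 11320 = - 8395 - 2925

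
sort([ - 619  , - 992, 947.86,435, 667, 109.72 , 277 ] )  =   [ - 992,-619, 109.72, 277, 435,  667, 947.86 ] 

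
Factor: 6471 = 3^2*719^1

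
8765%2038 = 613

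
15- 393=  - 378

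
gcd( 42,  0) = 42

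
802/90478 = 401/45239 = 0.01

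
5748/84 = 479/7 = 68.43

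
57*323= 18411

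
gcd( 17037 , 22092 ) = 3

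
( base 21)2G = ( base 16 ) 3A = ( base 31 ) 1R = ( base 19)31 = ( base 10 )58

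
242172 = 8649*28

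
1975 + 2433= 4408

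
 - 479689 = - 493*973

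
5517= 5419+98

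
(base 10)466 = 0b111010010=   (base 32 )ei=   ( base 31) f1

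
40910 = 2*20455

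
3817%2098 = 1719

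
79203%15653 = 938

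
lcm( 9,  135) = 135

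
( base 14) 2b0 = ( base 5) 4141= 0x222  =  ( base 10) 546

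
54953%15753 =7694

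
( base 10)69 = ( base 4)1011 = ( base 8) 105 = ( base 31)27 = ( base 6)153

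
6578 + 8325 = 14903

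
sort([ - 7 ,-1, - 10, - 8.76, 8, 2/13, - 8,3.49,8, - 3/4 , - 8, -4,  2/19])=[ - 10, - 8.76, - 8 ,-8 , -7, - 4, - 1, - 3/4,2/19, 2/13,  3.49, 8 , 8 ] 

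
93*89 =8277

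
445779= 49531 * 9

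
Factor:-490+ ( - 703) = -1193^1 = - 1193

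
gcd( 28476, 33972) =12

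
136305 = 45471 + 90834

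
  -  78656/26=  - 39328/13= - 3025.23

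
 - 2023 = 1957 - 3980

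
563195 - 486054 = 77141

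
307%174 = 133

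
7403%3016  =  1371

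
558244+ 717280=1275524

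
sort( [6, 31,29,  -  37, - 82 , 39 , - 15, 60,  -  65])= [ - 82, - 65, - 37, - 15, 6, 29, 31,39 , 60 ]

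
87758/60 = 43879/30  =  1462.63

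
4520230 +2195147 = 6715377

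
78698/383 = 78698/383 = 205.48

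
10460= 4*2615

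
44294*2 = 88588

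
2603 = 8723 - 6120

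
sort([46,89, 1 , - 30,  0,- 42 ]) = [ - 42, - 30,0, 1, 46, 89 ] 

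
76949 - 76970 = -21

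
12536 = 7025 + 5511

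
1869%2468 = 1869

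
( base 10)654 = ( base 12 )466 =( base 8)1216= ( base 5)10104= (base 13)3B4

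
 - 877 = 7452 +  - 8329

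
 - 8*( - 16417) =131336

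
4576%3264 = 1312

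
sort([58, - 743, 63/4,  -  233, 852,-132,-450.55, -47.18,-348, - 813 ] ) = [  -  813, -743, - 450.55 , - 348,-233, - 132 ,-47.18, 63/4, 58, 852] 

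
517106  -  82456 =434650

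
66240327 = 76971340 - 10731013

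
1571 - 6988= - 5417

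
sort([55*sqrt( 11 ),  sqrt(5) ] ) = [sqrt(5), 55*sqrt( 11) ] 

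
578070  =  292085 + 285985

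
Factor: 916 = 2^2 * 229^1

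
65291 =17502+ 47789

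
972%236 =28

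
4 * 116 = 464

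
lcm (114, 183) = 6954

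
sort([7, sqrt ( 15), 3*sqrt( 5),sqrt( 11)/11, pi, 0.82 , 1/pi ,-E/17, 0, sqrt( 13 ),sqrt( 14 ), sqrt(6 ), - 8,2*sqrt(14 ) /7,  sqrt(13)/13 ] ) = [ - 8, - E/17, 0 , sqrt( 13)/13, sqrt(11 ) /11,1/pi, 0.82,2*sqrt (14 ) /7,sqrt( 6),pi, sqrt (13 ), sqrt( 14 ),sqrt ( 15), 3*sqrt(5 ),7]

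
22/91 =22/91 = 0.24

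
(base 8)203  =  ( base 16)83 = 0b10000011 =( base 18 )75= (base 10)131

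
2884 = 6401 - 3517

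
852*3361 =2863572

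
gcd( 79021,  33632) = 1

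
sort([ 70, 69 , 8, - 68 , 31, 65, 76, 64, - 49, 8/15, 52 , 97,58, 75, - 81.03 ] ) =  [ - 81.03, - 68, -49,8/15,8,31 , 52, 58,64, 65,69,70, 75,  76, 97 ]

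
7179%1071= 753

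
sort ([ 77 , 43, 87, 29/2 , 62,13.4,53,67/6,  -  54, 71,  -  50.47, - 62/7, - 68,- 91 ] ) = [- 91,- 68,  -  54 , - 50.47, -62/7,67/6 , 13.4,  29/2 , 43,53,62, 71,  77,87 ] 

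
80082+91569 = 171651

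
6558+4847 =11405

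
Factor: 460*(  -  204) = -93840 = - 2^4* 3^1 * 5^1 * 17^1*23^1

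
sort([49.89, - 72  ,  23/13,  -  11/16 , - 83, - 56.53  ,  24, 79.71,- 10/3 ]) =[ - 83, - 72,- 56.53, - 10/3, - 11/16, 23/13,24,49.89,  79.71]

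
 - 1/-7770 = 1/7770 = 0.00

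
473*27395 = 12957835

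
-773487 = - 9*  85943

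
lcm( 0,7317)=0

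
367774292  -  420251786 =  - 52477494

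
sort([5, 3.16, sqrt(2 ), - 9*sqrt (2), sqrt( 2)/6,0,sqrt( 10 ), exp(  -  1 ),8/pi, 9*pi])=[-9*sqrt( 2),  0, sqrt( 2 ) /6,  exp( - 1),  sqrt( 2), 8/pi, 3.16, sqrt( 10),  5,9 * pi]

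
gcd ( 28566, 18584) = 46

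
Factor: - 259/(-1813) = 1/7 = 7^( - 1)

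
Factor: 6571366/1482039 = 2^1 * 3^( - 2 )*13^( - 1)*53^(- 1)*239^( - 1)*3285683^1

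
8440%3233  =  1974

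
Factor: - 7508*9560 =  - 71776480 = - 2^5*5^1*239^1*1877^1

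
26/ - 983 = - 26/983  =  - 0.03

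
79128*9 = 712152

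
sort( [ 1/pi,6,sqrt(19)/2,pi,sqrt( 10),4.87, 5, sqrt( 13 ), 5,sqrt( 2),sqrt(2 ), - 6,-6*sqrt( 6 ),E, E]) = [  -  6*sqrt( 6), - 6,1/pi, sqrt( 2 ),sqrt( 2),sqrt(19) /2,E,E,pi,sqrt( 10 ), sqrt( 13),4.87 , 5,5, 6]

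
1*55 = 55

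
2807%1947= 860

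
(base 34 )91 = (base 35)8r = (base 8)463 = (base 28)ar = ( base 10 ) 307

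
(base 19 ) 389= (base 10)1244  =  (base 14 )64C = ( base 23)282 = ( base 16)4DC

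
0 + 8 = 8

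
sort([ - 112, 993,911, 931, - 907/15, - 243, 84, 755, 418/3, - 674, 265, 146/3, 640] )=[ - 674, - 243 , - 112, - 907/15, 146/3,84, 418/3, 265, 640,755 , 911, 931, 993 ]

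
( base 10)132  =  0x84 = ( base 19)6I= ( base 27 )4o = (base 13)a2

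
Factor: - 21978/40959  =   - 22/41 = - 2^1*11^1*41^ (  -  1 )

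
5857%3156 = 2701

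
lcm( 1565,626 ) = 3130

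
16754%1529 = 1464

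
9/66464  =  9/66464 = 0.00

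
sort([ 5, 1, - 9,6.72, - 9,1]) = [ - 9, - 9,  1, 1,5,6.72]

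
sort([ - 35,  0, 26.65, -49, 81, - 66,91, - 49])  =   [ - 66, - 49, - 49 , - 35,0, 26.65,81, 91]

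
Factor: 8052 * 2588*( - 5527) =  - 2^4*3^1*11^1*61^1*647^1*5527^1 = - 115174809552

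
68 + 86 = 154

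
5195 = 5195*1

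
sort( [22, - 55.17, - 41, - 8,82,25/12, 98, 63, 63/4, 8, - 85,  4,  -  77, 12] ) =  [-85, - 77, - 55.17, - 41, - 8,25/12, 4,  8, 12,63/4, 22 , 63, 82, 98]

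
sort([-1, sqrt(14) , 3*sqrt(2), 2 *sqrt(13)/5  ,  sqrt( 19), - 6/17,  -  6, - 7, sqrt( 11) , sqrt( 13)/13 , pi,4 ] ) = [ - 7, - 6, - 1,-6/17,  sqrt(13) /13,2*sqrt (13) /5,pi,sqrt (11 ),sqrt( 14 ), 4, 3 * sqrt( 2 ),sqrt( 19)]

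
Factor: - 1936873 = -691^1 *2803^1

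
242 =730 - 488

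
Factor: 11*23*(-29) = -7337 = -11^1*23^1*29^1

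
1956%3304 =1956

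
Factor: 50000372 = 2^2*12500093^1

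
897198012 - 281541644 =615656368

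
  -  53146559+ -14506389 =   -  67652948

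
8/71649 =8/71649 =0.00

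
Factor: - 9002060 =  - 2^2*5^1*450103^1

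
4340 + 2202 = 6542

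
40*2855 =114200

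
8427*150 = 1264050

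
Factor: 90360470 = 2^1*5^1*9036047^1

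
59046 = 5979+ 53067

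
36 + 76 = 112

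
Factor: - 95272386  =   - 2^1 * 3^1*11^1*17^1*84913^1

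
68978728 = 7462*9244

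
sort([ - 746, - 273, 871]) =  [ - 746 , - 273, 871]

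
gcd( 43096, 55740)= 4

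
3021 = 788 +2233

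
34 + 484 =518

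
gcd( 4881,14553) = 3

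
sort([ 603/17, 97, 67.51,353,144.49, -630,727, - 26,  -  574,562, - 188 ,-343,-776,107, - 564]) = [ - 776, - 630, - 574, - 564, -343,-188,  -  26, 603/17,  67.51,97,107 , 144.49,353, 562, 727]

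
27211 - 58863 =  - 31652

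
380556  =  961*396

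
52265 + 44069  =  96334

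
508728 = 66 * 7708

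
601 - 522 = 79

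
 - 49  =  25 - 74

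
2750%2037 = 713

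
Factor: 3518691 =3^1*11^1*106627^1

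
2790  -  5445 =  - 2655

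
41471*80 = 3317680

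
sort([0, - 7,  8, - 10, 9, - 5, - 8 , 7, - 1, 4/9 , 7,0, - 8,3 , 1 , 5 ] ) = [ - 10, - 8,  -  8, - 7, - 5, - 1, 0,0,4/9,  1, 3,5,7 , 7,8,9] 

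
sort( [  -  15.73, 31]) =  [ - 15.73, 31 ] 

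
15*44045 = 660675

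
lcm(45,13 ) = 585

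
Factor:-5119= - 5119^1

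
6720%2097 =429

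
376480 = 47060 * 8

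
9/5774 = 9/5774 = 0.00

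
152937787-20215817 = 132721970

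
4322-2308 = 2014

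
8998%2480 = 1558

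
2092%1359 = 733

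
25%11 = 3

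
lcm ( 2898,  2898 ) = 2898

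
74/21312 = 1/288 = 0.00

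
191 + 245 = 436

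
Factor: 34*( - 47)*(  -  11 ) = 2^1 * 11^1* 17^1  *47^1 = 17578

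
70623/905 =78 +33/905 =78.04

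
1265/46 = 55/2  =  27.50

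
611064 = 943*648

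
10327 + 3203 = 13530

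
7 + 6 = 13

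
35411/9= 35411/9 = 3934.56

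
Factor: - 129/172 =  - 2^( - 2)*3^1=-3/4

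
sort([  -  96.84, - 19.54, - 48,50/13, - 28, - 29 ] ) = [ -96.84, - 48, - 29,-28,-19.54 , 50/13]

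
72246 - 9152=63094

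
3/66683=3/66683  =  0.00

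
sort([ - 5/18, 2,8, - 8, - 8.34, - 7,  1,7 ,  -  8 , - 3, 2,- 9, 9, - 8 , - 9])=[ - 9, - 9, - 8.34, - 8, - 8, - 8, - 7 , - 3, - 5/18,1 , 2, 2,7,8 , 9 ] 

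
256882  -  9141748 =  - 8884866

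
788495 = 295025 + 493470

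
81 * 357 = 28917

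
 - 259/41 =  - 7 + 28/41 =- 6.32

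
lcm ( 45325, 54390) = 271950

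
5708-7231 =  - 1523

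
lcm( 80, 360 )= 720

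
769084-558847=210237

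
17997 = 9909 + 8088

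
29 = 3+26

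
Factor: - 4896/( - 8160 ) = 3^1* 5^( - 1 ) = 3/5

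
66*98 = 6468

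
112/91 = 16/13 = 1.23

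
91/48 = 91/48 = 1.90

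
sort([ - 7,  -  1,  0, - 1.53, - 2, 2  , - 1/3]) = [ - 7, - 2, - 1.53, - 1,-1/3 , 0, 2 ]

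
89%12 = 5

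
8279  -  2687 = 5592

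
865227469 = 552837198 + 312390271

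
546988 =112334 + 434654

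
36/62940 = 3/5245 =0.00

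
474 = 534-60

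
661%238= 185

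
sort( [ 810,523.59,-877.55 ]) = [  -  877.55,523.59,  810] 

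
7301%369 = 290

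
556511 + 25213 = 581724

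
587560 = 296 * 1985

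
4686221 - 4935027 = -248806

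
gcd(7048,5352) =8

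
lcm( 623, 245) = 21805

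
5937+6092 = 12029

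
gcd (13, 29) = 1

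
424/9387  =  424/9387 = 0.05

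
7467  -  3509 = 3958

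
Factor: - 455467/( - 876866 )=2^ ( - 1 )*31^ ( - 1)*563^1*809^1*14143^(  -  1 )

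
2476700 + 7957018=10433718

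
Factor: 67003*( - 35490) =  - 2^1*3^1* 5^1*7^1*13^2*67003^1= - 2377936470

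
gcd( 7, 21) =7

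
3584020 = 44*81455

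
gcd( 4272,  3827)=89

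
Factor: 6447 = 3^1*7^1*307^1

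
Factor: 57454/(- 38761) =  - 2^1*23^1*83^( - 1 )*467^( - 1 )*1249^1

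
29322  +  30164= 59486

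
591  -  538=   53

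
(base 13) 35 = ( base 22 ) 20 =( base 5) 134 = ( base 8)54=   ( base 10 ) 44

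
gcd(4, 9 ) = 1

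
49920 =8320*6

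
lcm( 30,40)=120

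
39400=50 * 788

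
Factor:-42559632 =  - 2^4*3^2*295553^1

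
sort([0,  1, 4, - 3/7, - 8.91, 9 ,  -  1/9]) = [ - 8.91, - 3/7, - 1/9, 0,1,4, 9]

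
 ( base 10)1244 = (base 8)2334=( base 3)1201002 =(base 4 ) 103130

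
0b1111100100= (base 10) 996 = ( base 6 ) 4340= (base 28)17g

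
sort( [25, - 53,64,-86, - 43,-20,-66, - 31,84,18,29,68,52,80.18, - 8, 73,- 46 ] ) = [ - 86,-66,  -  53, - 46, - 43, - 31, - 20, - 8,18, 25 , 29,  52, 64,68,73,80.18,84] 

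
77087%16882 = 9559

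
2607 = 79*33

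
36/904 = 9/226 = 0.04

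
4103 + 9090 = 13193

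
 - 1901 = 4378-6279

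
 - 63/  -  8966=63/8966=0.01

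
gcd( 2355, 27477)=3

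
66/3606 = 11/601 = 0.02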